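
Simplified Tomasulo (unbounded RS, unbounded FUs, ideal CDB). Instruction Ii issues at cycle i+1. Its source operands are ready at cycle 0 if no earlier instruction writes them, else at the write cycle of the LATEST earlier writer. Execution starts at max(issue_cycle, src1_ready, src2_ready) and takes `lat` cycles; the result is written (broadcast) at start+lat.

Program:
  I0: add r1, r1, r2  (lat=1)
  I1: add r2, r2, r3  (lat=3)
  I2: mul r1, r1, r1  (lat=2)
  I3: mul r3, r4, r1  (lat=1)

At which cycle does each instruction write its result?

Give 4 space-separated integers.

Answer: 2 5 5 6

Derivation:
I0 add r1: issue@1 deps=(None,None) exec_start@1 write@2
I1 add r2: issue@2 deps=(None,None) exec_start@2 write@5
I2 mul r1: issue@3 deps=(0,0) exec_start@3 write@5
I3 mul r3: issue@4 deps=(None,2) exec_start@5 write@6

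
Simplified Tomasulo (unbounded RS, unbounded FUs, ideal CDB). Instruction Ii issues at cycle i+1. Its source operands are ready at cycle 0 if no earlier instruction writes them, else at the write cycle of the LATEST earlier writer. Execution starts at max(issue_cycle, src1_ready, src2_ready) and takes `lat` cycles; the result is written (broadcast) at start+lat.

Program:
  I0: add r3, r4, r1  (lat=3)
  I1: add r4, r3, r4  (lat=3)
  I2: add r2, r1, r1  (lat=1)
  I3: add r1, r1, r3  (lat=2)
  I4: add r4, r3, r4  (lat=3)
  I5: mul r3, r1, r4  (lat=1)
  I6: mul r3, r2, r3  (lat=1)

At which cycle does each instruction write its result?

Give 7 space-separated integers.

Answer: 4 7 4 6 10 11 12

Derivation:
I0 add r3: issue@1 deps=(None,None) exec_start@1 write@4
I1 add r4: issue@2 deps=(0,None) exec_start@4 write@7
I2 add r2: issue@3 deps=(None,None) exec_start@3 write@4
I3 add r1: issue@4 deps=(None,0) exec_start@4 write@6
I4 add r4: issue@5 deps=(0,1) exec_start@7 write@10
I5 mul r3: issue@6 deps=(3,4) exec_start@10 write@11
I6 mul r3: issue@7 deps=(2,5) exec_start@11 write@12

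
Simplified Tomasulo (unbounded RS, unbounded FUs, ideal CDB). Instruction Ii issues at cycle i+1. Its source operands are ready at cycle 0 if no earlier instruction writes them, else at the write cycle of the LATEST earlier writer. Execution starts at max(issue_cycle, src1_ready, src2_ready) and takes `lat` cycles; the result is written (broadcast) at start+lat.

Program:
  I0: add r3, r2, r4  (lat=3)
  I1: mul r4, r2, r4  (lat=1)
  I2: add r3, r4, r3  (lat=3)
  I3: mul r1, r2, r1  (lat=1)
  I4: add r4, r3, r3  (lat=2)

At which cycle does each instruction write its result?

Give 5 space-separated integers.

Answer: 4 3 7 5 9

Derivation:
I0 add r3: issue@1 deps=(None,None) exec_start@1 write@4
I1 mul r4: issue@2 deps=(None,None) exec_start@2 write@3
I2 add r3: issue@3 deps=(1,0) exec_start@4 write@7
I3 mul r1: issue@4 deps=(None,None) exec_start@4 write@5
I4 add r4: issue@5 deps=(2,2) exec_start@7 write@9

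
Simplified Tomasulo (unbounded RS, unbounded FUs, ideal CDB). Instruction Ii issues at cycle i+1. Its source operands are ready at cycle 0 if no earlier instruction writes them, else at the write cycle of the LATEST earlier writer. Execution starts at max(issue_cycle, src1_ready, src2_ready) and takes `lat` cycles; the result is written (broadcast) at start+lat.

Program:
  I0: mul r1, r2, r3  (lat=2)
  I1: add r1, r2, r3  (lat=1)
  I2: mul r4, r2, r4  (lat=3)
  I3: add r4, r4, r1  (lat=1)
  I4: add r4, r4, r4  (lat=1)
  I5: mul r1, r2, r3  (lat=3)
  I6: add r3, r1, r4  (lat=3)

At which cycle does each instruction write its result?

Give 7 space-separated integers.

I0 mul r1: issue@1 deps=(None,None) exec_start@1 write@3
I1 add r1: issue@2 deps=(None,None) exec_start@2 write@3
I2 mul r4: issue@3 deps=(None,None) exec_start@3 write@6
I3 add r4: issue@4 deps=(2,1) exec_start@6 write@7
I4 add r4: issue@5 deps=(3,3) exec_start@7 write@8
I5 mul r1: issue@6 deps=(None,None) exec_start@6 write@9
I6 add r3: issue@7 deps=(5,4) exec_start@9 write@12

Answer: 3 3 6 7 8 9 12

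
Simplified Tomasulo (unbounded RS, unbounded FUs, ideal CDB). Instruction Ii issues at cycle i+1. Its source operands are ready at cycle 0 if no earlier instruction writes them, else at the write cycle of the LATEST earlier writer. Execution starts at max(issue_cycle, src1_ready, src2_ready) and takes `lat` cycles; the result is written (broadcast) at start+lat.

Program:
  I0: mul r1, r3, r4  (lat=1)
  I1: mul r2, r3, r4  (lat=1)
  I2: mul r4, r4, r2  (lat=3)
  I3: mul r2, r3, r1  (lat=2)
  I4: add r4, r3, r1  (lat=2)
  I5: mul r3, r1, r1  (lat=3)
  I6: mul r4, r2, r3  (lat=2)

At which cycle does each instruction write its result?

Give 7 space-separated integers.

I0 mul r1: issue@1 deps=(None,None) exec_start@1 write@2
I1 mul r2: issue@2 deps=(None,None) exec_start@2 write@3
I2 mul r4: issue@3 deps=(None,1) exec_start@3 write@6
I3 mul r2: issue@4 deps=(None,0) exec_start@4 write@6
I4 add r4: issue@5 deps=(None,0) exec_start@5 write@7
I5 mul r3: issue@6 deps=(0,0) exec_start@6 write@9
I6 mul r4: issue@7 deps=(3,5) exec_start@9 write@11

Answer: 2 3 6 6 7 9 11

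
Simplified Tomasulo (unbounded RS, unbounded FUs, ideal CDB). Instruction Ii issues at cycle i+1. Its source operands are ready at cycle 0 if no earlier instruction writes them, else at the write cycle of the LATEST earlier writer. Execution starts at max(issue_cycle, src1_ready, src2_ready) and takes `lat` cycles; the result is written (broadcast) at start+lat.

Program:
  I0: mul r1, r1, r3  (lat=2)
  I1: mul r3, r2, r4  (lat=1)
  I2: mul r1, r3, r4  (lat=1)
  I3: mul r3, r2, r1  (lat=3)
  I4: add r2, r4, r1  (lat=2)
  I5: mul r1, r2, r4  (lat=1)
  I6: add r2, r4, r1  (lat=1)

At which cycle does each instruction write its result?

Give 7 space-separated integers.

Answer: 3 3 4 7 7 8 9

Derivation:
I0 mul r1: issue@1 deps=(None,None) exec_start@1 write@3
I1 mul r3: issue@2 deps=(None,None) exec_start@2 write@3
I2 mul r1: issue@3 deps=(1,None) exec_start@3 write@4
I3 mul r3: issue@4 deps=(None,2) exec_start@4 write@7
I4 add r2: issue@5 deps=(None,2) exec_start@5 write@7
I5 mul r1: issue@6 deps=(4,None) exec_start@7 write@8
I6 add r2: issue@7 deps=(None,5) exec_start@8 write@9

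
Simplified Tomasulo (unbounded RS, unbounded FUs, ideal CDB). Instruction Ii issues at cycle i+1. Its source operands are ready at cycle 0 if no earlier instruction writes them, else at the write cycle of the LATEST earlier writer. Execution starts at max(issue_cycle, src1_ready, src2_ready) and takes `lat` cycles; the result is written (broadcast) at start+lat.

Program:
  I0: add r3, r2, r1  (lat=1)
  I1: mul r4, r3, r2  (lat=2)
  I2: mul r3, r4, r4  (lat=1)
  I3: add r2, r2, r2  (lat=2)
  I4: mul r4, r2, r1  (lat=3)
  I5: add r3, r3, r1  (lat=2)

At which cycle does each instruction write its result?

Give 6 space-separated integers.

Answer: 2 4 5 6 9 8

Derivation:
I0 add r3: issue@1 deps=(None,None) exec_start@1 write@2
I1 mul r4: issue@2 deps=(0,None) exec_start@2 write@4
I2 mul r3: issue@3 deps=(1,1) exec_start@4 write@5
I3 add r2: issue@4 deps=(None,None) exec_start@4 write@6
I4 mul r4: issue@5 deps=(3,None) exec_start@6 write@9
I5 add r3: issue@6 deps=(2,None) exec_start@6 write@8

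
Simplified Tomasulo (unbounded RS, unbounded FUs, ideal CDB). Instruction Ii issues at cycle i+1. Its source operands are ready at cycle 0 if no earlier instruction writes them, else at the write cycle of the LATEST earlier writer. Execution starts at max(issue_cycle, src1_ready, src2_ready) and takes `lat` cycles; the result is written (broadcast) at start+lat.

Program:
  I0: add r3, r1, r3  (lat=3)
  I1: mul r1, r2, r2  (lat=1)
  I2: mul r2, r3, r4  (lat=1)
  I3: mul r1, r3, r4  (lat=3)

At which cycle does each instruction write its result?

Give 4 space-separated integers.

I0 add r3: issue@1 deps=(None,None) exec_start@1 write@4
I1 mul r1: issue@2 deps=(None,None) exec_start@2 write@3
I2 mul r2: issue@3 deps=(0,None) exec_start@4 write@5
I3 mul r1: issue@4 deps=(0,None) exec_start@4 write@7

Answer: 4 3 5 7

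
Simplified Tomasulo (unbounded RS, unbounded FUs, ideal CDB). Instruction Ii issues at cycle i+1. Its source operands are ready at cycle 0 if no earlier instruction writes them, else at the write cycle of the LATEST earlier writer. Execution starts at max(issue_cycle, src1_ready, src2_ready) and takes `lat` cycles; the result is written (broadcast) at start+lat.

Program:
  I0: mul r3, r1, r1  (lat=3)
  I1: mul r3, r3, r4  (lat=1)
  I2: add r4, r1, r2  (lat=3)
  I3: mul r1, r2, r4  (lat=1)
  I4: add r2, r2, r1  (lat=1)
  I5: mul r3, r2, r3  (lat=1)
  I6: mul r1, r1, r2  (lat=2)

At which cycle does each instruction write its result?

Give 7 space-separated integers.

I0 mul r3: issue@1 deps=(None,None) exec_start@1 write@4
I1 mul r3: issue@2 deps=(0,None) exec_start@4 write@5
I2 add r4: issue@3 deps=(None,None) exec_start@3 write@6
I3 mul r1: issue@4 deps=(None,2) exec_start@6 write@7
I4 add r2: issue@5 deps=(None,3) exec_start@7 write@8
I5 mul r3: issue@6 deps=(4,1) exec_start@8 write@9
I6 mul r1: issue@7 deps=(3,4) exec_start@8 write@10

Answer: 4 5 6 7 8 9 10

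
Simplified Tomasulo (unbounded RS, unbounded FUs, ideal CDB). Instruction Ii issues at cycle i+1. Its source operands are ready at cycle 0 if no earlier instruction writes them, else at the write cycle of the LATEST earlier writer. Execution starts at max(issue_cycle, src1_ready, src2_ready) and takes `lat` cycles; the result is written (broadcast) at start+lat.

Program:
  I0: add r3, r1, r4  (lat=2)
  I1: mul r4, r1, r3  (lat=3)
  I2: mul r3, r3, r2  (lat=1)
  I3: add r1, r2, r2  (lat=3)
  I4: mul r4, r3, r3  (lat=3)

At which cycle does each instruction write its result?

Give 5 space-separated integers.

I0 add r3: issue@1 deps=(None,None) exec_start@1 write@3
I1 mul r4: issue@2 deps=(None,0) exec_start@3 write@6
I2 mul r3: issue@3 deps=(0,None) exec_start@3 write@4
I3 add r1: issue@4 deps=(None,None) exec_start@4 write@7
I4 mul r4: issue@5 deps=(2,2) exec_start@5 write@8

Answer: 3 6 4 7 8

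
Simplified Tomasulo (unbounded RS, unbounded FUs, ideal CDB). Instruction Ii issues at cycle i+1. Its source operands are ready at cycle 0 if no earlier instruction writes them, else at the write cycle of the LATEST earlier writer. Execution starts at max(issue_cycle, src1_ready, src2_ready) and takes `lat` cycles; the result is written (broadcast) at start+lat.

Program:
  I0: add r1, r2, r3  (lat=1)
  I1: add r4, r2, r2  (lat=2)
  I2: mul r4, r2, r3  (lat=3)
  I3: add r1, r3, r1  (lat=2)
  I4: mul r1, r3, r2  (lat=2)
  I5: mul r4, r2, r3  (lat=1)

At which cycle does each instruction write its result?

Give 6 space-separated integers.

Answer: 2 4 6 6 7 7

Derivation:
I0 add r1: issue@1 deps=(None,None) exec_start@1 write@2
I1 add r4: issue@2 deps=(None,None) exec_start@2 write@4
I2 mul r4: issue@3 deps=(None,None) exec_start@3 write@6
I3 add r1: issue@4 deps=(None,0) exec_start@4 write@6
I4 mul r1: issue@5 deps=(None,None) exec_start@5 write@7
I5 mul r4: issue@6 deps=(None,None) exec_start@6 write@7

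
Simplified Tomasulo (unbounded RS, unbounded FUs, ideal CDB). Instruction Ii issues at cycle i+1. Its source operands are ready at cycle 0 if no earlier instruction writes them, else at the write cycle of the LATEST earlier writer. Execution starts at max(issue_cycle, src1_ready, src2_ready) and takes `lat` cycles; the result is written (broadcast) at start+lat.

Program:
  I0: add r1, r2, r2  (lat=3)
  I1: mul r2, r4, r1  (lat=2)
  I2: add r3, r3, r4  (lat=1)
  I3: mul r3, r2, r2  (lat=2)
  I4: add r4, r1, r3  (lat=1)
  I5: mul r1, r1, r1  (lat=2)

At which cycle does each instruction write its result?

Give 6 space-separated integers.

Answer: 4 6 4 8 9 8

Derivation:
I0 add r1: issue@1 deps=(None,None) exec_start@1 write@4
I1 mul r2: issue@2 deps=(None,0) exec_start@4 write@6
I2 add r3: issue@3 deps=(None,None) exec_start@3 write@4
I3 mul r3: issue@4 deps=(1,1) exec_start@6 write@8
I4 add r4: issue@5 deps=(0,3) exec_start@8 write@9
I5 mul r1: issue@6 deps=(0,0) exec_start@6 write@8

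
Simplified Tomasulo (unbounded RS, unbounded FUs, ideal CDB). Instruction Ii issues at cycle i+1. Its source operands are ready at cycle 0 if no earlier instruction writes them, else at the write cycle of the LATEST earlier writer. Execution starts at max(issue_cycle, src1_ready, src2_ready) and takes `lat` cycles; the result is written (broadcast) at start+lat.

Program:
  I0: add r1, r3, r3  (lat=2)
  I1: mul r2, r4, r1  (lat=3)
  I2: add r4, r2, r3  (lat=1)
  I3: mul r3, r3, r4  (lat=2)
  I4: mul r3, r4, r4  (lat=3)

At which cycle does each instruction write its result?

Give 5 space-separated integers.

Answer: 3 6 7 9 10

Derivation:
I0 add r1: issue@1 deps=(None,None) exec_start@1 write@3
I1 mul r2: issue@2 deps=(None,0) exec_start@3 write@6
I2 add r4: issue@3 deps=(1,None) exec_start@6 write@7
I3 mul r3: issue@4 deps=(None,2) exec_start@7 write@9
I4 mul r3: issue@5 deps=(2,2) exec_start@7 write@10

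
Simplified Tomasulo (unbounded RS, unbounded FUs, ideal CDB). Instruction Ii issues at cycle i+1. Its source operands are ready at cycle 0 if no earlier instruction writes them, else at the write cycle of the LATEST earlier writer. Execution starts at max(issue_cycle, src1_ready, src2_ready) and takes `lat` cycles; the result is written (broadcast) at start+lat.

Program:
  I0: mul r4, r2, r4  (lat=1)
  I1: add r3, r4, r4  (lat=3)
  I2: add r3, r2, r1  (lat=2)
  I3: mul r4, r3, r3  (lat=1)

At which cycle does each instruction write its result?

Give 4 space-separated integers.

Answer: 2 5 5 6

Derivation:
I0 mul r4: issue@1 deps=(None,None) exec_start@1 write@2
I1 add r3: issue@2 deps=(0,0) exec_start@2 write@5
I2 add r3: issue@3 deps=(None,None) exec_start@3 write@5
I3 mul r4: issue@4 deps=(2,2) exec_start@5 write@6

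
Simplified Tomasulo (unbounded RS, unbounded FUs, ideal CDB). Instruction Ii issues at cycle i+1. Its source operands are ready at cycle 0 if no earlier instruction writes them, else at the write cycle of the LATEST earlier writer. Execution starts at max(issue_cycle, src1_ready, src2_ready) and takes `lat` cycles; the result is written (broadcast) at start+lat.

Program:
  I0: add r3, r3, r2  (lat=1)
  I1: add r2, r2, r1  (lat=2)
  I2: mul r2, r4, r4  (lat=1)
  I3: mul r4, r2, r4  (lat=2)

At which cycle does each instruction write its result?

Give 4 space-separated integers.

I0 add r3: issue@1 deps=(None,None) exec_start@1 write@2
I1 add r2: issue@2 deps=(None,None) exec_start@2 write@4
I2 mul r2: issue@3 deps=(None,None) exec_start@3 write@4
I3 mul r4: issue@4 deps=(2,None) exec_start@4 write@6

Answer: 2 4 4 6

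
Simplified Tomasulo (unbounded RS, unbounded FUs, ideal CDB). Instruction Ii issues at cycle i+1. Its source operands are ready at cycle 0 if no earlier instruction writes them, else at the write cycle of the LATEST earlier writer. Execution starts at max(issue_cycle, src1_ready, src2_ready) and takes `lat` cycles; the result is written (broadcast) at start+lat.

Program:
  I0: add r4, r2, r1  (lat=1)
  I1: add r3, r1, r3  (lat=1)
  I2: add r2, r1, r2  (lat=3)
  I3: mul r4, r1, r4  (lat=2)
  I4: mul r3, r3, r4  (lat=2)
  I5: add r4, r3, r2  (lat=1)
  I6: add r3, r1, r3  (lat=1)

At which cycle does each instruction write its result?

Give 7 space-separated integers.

Answer: 2 3 6 6 8 9 9

Derivation:
I0 add r4: issue@1 deps=(None,None) exec_start@1 write@2
I1 add r3: issue@2 deps=(None,None) exec_start@2 write@3
I2 add r2: issue@3 deps=(None,None) exec_start@3 write@6
I3 mul r4: issue@4 deps=(None,0) exec_start@4 write@6
I4 mul r3: issue@5 deps=(1,3) exec_start@6 write@8
I5 add r4: issue@6 deps=(4,2) exec_start@8 write@9
I6 add r3: issue@7 deps=(None,4) exec_start@8 write@9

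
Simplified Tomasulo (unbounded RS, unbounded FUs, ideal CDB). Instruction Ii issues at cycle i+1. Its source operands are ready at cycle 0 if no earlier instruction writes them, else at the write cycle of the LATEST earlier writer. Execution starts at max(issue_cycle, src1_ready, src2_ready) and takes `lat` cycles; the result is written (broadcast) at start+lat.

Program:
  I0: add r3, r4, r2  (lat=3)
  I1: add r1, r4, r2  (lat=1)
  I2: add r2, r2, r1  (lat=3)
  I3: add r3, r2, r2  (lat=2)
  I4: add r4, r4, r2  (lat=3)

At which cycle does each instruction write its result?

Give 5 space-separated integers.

I0 add r3: issue@1 deps=(None,None) exec_start@1 write@4
I1 add r1: issue@2 deps=(None,None) exec_start@2 write@3
I2 add r2: issue@3 deps=(None,1) exec_start@3 write@6
I3 add r3: issue@4 deps=(2,2) exec_start@6 write@8
I4 add r4: issue@5 deps=(None,2) exec_start@6 write@9

Answer: 4 3 6 8 9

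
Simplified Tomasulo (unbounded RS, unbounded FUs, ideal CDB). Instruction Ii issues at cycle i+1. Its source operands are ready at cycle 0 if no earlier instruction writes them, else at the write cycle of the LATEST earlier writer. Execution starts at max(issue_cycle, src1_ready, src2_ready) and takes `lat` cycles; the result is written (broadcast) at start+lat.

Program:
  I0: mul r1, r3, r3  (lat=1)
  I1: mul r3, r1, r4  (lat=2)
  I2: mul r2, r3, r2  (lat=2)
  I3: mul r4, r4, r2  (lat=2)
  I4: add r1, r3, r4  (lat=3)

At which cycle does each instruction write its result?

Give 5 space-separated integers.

Answer: 2 4 6 8 11

Derivation:
I0 mul r1: issue@1 deps=(None,None) exec_start@1 write@2
I1 mul r3: issue@2 deps=(0,None) exec_start@2 write@4
I2 mul r2: issue@3 deps=(1,None) exec_start@4 write@6
I3 mul r4: issue@4 deps=(None,2) exec_start@6 write@8
I4 add r1: issue@5 deps=(1,3) exec_start@8 write@11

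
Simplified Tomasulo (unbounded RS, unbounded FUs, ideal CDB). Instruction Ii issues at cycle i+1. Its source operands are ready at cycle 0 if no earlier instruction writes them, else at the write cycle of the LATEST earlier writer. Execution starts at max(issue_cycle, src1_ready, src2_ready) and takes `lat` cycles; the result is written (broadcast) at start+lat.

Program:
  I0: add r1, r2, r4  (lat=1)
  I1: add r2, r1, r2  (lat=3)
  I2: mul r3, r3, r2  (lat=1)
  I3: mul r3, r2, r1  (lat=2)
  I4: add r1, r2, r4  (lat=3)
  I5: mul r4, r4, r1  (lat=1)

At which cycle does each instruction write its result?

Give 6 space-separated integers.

Answer: 2 5 6 7 8 9

Derivation:
I0 add r1: issue@1 deps=(None,None) exec_start@1 write@2
I1 add r2: issue@2 deps=(0,None) exec_start@2 write@5
I2 mul r3: issue@3 deps=(None,1) exec_start@5 write@6
I3 mul r3: issue@4 deps=(1,0) exec_start@5 write@7
I4 add r1: issue@5 deps=(1,None) exec_start@5 write@8
I5 mul r4: issue@6 deps=(None,4) exec_start@8 write@9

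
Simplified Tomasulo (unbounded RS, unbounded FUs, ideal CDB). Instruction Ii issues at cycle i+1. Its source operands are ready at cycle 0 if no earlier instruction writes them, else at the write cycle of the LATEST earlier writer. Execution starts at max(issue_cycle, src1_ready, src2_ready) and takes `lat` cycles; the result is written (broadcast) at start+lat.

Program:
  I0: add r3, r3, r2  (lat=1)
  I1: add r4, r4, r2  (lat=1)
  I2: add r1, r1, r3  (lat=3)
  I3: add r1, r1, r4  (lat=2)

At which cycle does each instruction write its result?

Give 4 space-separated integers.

Answer: 2 3 6 8

Derivation:
I0 add r3: issue@1 deps=(None,None) exec_start@1 write@2
I1 add r4: issue@2 deps=(None,None) exec_start@2 write@3
I2 add r1: issue@3 deps=(None,0) exec_start@3 write@6
I3 add r1: issue@4 deps=(2,1) exec_start@6 write@8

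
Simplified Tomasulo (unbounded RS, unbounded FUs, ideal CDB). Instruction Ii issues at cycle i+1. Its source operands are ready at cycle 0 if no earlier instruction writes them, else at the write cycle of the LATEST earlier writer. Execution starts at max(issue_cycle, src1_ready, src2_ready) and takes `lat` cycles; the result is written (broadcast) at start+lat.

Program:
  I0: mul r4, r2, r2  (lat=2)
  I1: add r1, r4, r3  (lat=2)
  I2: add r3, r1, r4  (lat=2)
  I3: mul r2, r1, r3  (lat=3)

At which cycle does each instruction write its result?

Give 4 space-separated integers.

I0 mul r4: issue@1 deps=(None,None) exec_start@1 write@3
I1 add r1: issue@2 deps=(0,None) exec_start@3 write@5
I2 add r3: issue@3 deps=(1,0) exec_start@5 write@7
I3 mul r2: issue@4 deps=(1,2) exec_start@7 write@10

Answer: 3 5 7 10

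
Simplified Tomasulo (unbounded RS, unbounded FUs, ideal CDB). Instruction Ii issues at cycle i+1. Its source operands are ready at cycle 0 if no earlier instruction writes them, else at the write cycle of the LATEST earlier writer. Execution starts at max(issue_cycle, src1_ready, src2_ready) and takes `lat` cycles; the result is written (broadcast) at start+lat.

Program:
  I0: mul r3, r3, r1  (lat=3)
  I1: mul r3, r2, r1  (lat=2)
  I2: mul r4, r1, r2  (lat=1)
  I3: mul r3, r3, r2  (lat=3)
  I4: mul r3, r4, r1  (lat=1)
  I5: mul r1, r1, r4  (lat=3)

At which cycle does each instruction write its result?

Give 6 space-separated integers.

Answer: 4 4 4 7 6 9

Derivation:
I0 mul r3: issue@1 deps=(None,None) exec_start@1 write@4
I1 mul r3: issue@2 deps=(None,None) exec_start@2 write@4
I2 mul r4: issue@3 deps=(None,None) exec_start@3 write@4
I3 mul r3: issue@4 deps=(1,None) exec_start@4 write@7
I4 mul r3: issue@5 deps=(2,None) exec_start@5 write@6
I5 mul r1: issue@6 deps=(None,2) exec_start@6 write@9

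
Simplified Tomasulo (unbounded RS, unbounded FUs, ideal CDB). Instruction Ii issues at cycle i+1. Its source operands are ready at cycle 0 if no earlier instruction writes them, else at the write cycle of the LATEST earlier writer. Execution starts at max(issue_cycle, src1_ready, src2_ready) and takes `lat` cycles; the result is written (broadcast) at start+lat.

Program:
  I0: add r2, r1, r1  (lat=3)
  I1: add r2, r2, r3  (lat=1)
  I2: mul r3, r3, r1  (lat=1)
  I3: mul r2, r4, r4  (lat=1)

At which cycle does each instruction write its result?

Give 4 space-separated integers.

Answer: 4 5 4 5

Derivation:
I0 add r2: issue@1 deps=(None,None) exec_start@1 write@4
I1 add r2: issue@2 deps=(0,None) exec_start@4 write@5
I2 mul r3: issue@3 deps=(None,None) exec_start@3 write@4
I3 mul r2: issue@4 deps=(None,None) exec_start@4 write@5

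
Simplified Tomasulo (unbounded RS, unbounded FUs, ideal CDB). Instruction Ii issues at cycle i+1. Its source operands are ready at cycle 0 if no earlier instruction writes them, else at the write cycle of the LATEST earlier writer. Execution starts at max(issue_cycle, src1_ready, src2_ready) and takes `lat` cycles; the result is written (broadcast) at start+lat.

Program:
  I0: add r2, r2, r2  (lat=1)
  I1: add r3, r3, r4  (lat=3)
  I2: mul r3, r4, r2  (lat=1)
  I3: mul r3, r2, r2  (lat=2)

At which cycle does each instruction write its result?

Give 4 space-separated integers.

I0 add r2: issue@1 deps=(None,None) exec_start@1 write@2
I1 add r3: issue@2 deps=(None,None) exec_start@2 write@5
I2 mul r3: issue@3 deps=(None,0) exec_start@3 write@4
I3 mul r3: issue@4 deps=(0,0) exec_start@4 write@6

Answer: 2 5 4 6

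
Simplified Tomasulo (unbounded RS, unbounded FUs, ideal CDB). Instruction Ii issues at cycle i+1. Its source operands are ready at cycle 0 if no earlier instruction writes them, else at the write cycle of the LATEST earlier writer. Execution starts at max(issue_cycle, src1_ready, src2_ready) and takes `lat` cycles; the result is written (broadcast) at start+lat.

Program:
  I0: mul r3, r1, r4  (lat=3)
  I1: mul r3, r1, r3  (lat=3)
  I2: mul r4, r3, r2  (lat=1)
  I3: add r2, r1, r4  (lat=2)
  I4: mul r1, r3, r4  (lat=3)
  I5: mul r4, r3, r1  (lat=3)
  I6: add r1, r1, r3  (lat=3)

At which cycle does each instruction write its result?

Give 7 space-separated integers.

I0 mul r3: issue@1 deps=(None,None) exec_start@1 write@4
I1 mul r3: issue@2 deps=(None,0) exec_start@4 write@7
I2 mul r4: issue@3 deps=(1,None) exec_start@7 write@8
I3 add r2: issue@4 deps=(None,2) exec_start@8 write@10
I4 mul r1: issue@5 deps=(1,2) exec_start@8 write@11
I5 mul r4: issue@6 deps=(1,4) exec_start@11 write@14
I6 add r1: issue@7 deps=(4,1) exec_start@11 write@14

Answer: 4 7 8 10 11 14 14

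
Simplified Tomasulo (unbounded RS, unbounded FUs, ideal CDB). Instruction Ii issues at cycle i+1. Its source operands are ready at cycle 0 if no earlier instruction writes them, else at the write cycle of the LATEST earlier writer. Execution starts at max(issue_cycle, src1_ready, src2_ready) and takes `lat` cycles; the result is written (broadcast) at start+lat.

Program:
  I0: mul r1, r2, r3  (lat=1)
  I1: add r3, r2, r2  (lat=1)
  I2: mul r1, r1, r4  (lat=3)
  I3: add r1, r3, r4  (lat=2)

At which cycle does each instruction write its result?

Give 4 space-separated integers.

I0 mul r1: issue@1 deps=(None,None) exec_start@1 write@2
I1 add r3: issue@2 deps=(None,None) exec_start@2 write@3
I2 mul r1: issue@3 deps=(0,None) exec_start@3 write@6
I3 add r1: issue@4 deps=(1,None) exec_start@4 write@6

Answer: 2 3 6 6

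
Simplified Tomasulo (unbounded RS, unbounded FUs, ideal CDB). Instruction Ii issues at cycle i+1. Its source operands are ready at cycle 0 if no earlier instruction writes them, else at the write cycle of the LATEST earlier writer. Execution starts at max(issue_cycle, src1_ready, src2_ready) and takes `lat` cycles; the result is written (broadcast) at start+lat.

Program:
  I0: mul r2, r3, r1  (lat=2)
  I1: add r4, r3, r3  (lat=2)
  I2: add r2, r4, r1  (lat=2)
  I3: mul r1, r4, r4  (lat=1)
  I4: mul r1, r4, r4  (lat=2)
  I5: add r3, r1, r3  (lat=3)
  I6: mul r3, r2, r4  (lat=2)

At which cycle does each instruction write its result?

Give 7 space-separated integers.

I0 mul r2: issue@1 deps=(None,None) exec_start@1 write@3
I1 add r4: issue@2 deps=(None,None) exec_start@2 write@4
I2 add r2: issue@3 deps=(1,None) exec_start@4 write@6
I3 mul r1: issue@4 deps=(1,1) exec_start@4 write@5
I4 mul r1: issue@5 deps=(1,1) exec_start@5 write@7
I5 add r3: issue@6 deps=(4,None) exec_start@7 write@10
I6 mul r3: issue@7 deps=(2,1) exec_start@7 write@9

Answer: 3 4 6 5 7 10 9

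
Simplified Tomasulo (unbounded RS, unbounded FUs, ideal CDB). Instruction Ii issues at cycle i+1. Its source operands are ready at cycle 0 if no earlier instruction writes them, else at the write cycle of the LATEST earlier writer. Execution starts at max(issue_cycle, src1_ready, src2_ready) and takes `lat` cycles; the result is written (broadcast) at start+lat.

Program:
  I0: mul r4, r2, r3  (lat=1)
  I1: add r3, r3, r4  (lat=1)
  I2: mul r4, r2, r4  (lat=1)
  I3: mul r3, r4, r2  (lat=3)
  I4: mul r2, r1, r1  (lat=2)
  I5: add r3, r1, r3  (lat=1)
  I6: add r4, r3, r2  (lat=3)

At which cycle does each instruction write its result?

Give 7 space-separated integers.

I0 mul r4: issue@1 deps=(None,None) exec_start@1 write@2
I1 add r3: issue@2 deps=(None,0) exec_start@2 write@3
I2 mul r4: issue@3 deps=(None,0) exec_start@3 write@4
I3 mul r3: issue@4 deps=(2,None) exec_start@4 write@7
I4 mul r2: issue@5 deps=(None,None) exec_start@5 write@7
I5 add r3: issue@6 deps=(None,3) exec_start@7 write@8
I6 add r4: issue@7 deps=(5,4) exec_start@8 write@11

Answer: 2 3 4 7 7 8 11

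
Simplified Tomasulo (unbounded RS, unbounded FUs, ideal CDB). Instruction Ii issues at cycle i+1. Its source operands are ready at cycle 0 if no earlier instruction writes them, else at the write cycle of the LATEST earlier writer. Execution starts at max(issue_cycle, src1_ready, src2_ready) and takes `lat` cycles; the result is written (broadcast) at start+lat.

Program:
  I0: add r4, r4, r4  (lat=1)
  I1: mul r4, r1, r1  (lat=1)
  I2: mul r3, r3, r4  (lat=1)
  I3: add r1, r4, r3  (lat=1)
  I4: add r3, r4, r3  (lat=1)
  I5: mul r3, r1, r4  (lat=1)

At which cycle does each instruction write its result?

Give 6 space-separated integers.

Answer: 2 3 4 5 6 7

Derivation:
I0 add r4: issue@1 deps=(None,None) exec_start@1 write@2
I1 mul r4: issue@2 deps=(None,None) exec_start@2 write@3
I2 mul r3: issue@3 deps=(None,1) exec_start@3 write@4
I3 add r1: issue@4 deps=(1,2) exec_start@4 write@5
I4 add r3: issue@5 deps=(1,2) exec_start@5 write@6
I5 mul r3: issue@6 deps=(3,1) exec_start@6 write@7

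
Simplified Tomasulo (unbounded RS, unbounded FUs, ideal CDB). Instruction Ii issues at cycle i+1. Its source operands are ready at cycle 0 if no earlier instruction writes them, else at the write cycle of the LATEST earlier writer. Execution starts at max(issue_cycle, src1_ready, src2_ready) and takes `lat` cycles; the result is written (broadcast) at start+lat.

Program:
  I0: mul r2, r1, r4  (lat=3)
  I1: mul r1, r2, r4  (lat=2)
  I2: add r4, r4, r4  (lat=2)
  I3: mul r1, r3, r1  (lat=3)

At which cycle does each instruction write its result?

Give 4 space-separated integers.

Answer: 4 6 5 9

Derivation:
I0 mul r2: issue@1 deps=(None,None) exec_start@1 write@4
I1 mul r1: issue@2 deps=(0,None) exec_start@4 write@6
I2 add r4: issue@3 deps=(None,None) exec_start@3 write@5
I3 mul r1: issue@4 deps=(None,1) exec_start@6 write@9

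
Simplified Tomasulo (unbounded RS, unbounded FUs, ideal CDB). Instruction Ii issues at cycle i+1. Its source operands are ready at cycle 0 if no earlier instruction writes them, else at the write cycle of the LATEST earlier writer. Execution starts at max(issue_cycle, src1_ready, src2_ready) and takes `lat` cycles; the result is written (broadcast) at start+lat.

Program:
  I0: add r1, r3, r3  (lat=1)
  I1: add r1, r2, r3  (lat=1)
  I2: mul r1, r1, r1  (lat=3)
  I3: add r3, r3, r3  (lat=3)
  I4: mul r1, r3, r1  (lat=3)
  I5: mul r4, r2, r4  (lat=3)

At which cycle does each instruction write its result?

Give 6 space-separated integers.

Answer: 2 3 6 7 10 9

Derivation:
I0 add r1: issue@1 deps=(None,None) exec_start@1 write@2
I1 add r1: issue@2 deps=(None,None) exec_start@2 write@3
I2 mul r1: issue@3 deps=(1,1) exec_start@3 write@6
I3 add r3: issue@4 deps=(None,None) exec_start@4 write@7
I4 mul r1: issue@5 deps=(3,2) exec_start@7 write@10
I5 mul r4: issue@6 deps=(None,None) exec_start@6 write@9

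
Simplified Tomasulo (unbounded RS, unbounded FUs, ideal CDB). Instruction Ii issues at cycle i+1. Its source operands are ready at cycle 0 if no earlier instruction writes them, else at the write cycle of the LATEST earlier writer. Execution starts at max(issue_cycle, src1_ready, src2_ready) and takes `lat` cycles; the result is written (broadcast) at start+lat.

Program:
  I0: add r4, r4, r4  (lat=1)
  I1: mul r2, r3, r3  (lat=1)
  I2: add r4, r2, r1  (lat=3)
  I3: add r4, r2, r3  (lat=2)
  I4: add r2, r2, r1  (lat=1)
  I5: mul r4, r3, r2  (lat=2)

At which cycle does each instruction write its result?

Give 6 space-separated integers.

I0 add r4: issue@1 deps=(None,None) exec_start@1 write@2
I1 mul r2: issue@2 deps=(None,None) exec_start@2 write@3
I2 add r4: issue@3 deps=(1,None) exec_start@3 write@6
I3 add r4: issue@4 deps=(1,None) exec_start@4 write@6
I4 add r2: issue@5 deps=(1,None) exec_start@5 write@6
I5 mul r4: issue@6 deps=(None,4) exec_start@6 write@8

Answer: 2 3 6 6 6 8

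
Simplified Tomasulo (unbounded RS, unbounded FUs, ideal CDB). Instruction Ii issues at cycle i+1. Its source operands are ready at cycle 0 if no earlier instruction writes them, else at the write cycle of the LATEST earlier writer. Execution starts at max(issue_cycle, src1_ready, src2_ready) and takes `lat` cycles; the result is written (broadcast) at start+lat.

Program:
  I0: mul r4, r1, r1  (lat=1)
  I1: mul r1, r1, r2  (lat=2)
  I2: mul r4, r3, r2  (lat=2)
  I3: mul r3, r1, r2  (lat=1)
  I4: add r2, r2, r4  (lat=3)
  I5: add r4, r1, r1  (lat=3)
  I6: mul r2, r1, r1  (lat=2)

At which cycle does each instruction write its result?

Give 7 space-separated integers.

Answer: 2 4 5 5 8 9 9

Derivation:
I0 mul r4: issue@1 deps=(None,None) exec_start@1 write@2
I1 mul r1: issue@2 deps=(None,None) exec_start@2 write@4
I2 mul r4: issue@3 deps=(None,None) exec_start@3 write@5
I3 mul r3: issue@4 deps=(1,None) exec_start@4 write@5
I4 add r2: issue@5 deps=(None,2) exec_start@5 write@8
I5 add r4: issue@6 deps=(1,1) exec_start@6 write@9
I6 mul r2: issue@7 deps=(1,1) exec_start@7 write@9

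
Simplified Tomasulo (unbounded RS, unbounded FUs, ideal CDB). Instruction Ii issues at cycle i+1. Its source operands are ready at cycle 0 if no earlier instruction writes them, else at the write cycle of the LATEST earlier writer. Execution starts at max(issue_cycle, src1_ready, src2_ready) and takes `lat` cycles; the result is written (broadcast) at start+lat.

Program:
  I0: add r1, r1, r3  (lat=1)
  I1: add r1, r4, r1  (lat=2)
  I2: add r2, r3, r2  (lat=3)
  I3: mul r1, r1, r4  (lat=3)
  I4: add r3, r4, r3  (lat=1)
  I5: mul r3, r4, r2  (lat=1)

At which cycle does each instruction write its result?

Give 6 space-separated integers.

I0 add r1: issue@1 deps=(None,None) exec_start@1 write@2
I1 add r1: issue@2 deps=(None,0) exec_start@2 write@4
I2 add r2: issue@3 deps=(None,None) exec_start@3 write@6
I3 mul r1: issue@4 deps=(1,None) exec_start@4 write@7
I4 add r3: issue@5 deps=(None,None) exec_start@5 write@6
I5 mul r3: issue@6 deps=(None,2) exec_start@6 write@7

Answer: 2 4 6 7 6 7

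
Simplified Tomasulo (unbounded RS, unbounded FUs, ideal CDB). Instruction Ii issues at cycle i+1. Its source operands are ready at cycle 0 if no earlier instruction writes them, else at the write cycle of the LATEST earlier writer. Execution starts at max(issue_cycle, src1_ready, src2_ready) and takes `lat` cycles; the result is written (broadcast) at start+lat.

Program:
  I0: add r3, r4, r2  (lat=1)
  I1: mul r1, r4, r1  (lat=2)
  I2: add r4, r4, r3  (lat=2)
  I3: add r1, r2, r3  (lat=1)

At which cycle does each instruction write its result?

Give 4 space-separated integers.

Answer: 2 4 5 5

Derivation:
I0 add r3: issue@1 deps=(None,None) exec_start@1 write@2
I1 mul r1: issue@2 deps=(None,None) exec_start@2 write@4
I2 add r4: issue@3 deps=(None,0) exec_start@3 write@5
I3 add r1: issue@4 deps=(None,0) exec_start@4 write@5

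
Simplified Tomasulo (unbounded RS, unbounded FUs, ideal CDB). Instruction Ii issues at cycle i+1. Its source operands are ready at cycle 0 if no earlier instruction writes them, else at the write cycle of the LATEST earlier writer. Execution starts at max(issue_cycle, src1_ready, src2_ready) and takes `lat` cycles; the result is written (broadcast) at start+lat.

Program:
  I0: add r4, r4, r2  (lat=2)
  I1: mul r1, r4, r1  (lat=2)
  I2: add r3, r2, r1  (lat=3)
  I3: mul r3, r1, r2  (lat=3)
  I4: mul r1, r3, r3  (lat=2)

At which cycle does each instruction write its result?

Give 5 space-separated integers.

I0 add r4: issue@1 deps=(None,None) exec_start@1 write@3
I1 mul r1: issue@2 deps=(0,None) exec_start@3 write@5
I2 add r3: issue@3 deps=(None,1) exec_start@5 write@8
I3 mul r3: issue@4 deps=(1,None) exec_start@5 write@8
I4 mul r1: issue@5 deps=(3,3) exec_start@8 write@10

Answer: 3 5 8 8 10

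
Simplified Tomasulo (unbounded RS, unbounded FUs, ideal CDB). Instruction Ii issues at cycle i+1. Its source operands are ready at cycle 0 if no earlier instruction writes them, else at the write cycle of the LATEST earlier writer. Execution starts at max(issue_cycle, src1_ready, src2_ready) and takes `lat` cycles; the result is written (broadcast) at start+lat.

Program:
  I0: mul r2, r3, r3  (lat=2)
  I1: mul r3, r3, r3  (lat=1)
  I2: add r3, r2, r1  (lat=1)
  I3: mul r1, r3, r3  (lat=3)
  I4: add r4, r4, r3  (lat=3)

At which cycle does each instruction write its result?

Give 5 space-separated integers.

Answer: 3 3 4 7 8

Derivation:
I0 mul r2: issue@1 deps=(None,None) exec_start@1 write@3
I1 mul r3: issue@2 deps=(None,None) exec_start@2 write@3
I2 add r3: issue@3 deps=(0,None) exec_start@3 write@4
I3 mul r1: issue@4 deps=(2,2) exec_start@4 write@7
I4 add r4: issue@5 deps=(None,2) exec_start@5 write@8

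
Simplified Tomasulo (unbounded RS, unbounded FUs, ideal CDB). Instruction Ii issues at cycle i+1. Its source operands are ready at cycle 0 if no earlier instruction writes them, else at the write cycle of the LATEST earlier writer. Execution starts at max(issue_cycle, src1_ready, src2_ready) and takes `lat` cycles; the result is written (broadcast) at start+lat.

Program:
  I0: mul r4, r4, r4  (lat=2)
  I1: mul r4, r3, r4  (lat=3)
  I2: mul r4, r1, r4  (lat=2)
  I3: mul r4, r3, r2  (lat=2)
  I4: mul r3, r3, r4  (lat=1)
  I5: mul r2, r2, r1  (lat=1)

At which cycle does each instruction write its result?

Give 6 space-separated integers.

Answer: 3 6 8 6 7 7

Derivation:
I0 mul r4: issue@1 deps=(None,None) exec_start@1 write@3
I1 mul r4: issue@2 deps=(None,0) exec_start@3 write@6
I2 mul r4: issue@3 deps=(None,1) exec_start@6 write@8
I3 mul r4: issue@4 deps=(None,None) exec_start@4 write@6
I4 mul r3: issue@5 deps=(None,3) exec_start@6 write@7
I5 mul r2: issue@6 deps=(None,None) exec_start@6 write@7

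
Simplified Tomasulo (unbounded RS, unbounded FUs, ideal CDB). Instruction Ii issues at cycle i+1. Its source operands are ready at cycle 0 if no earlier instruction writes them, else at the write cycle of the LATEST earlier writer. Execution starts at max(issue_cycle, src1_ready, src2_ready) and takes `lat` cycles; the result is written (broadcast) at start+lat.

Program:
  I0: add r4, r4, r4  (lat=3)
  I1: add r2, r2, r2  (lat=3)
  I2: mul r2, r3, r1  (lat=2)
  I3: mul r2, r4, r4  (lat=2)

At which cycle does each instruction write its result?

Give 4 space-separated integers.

Answer: 4 5 5 6

Derivation:
I0 add r4: issue@1 deps=(None,None) exec_start@1 write@4
I1 add r2: issue@2 deps=(None,None) exec_start@2 write@5
I2 mul r2: issue@3 deps=(None,None) exec_start@3 write@5
I3 mul r2: issue@4 deps=(0,0) exec_start@4 write@6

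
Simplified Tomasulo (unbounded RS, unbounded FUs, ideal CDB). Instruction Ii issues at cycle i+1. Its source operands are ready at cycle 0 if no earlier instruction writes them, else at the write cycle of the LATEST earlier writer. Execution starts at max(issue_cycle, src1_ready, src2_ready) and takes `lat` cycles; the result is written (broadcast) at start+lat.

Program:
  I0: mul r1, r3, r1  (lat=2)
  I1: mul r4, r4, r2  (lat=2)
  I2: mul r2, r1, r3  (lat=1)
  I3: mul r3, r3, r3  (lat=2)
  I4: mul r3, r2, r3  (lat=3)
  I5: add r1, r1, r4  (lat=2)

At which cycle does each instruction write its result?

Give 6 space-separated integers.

Answer: 3 4 4 6 9 8

Derivation:
I0 mul r1: issue@1 deps=(None,None) exec_start@1 write@3
I1 mul r4: issue@2 deps=(None,None) exec_start@2 write@4
I2 mul r2: issue@3 deps=(0,None) exec_start@3 write@4
I3 mul r3: issue@4 deps=(None,None) exec_start@4 write@6
I4 mul r3: issue@5 deps=(2,3) exec_start@6 write@9
I5 add r1: issue@6 deps=(0,1) exec_start@6 write@8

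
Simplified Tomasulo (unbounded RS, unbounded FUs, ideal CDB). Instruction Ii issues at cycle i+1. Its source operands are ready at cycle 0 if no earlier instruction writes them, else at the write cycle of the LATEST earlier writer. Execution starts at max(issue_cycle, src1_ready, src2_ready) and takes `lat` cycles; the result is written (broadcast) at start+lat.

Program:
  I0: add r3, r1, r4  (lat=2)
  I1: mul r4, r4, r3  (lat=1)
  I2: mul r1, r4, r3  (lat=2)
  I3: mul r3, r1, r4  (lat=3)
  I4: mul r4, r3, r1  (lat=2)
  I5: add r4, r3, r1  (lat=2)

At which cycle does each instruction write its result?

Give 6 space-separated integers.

I0 add r3: issue@1 deps=(None,None) exec_start@1 write@3
I1 mul r4: issue@2 deps=(None,0) exec_start@3 write@4
I2 mul r1: issue@3 deps=(1,0) exec_start@4 write@6
I3 mul r3: issue@4 deps=(2,1) exec_start@6 write@9
I4 mul r4: issue@5 deps=(3,2) exec_start@9 write@11
I5 add r4: issue@6 deps=(3,2) exec_start@9 write@11

Answer: 3 4 6 9 11 11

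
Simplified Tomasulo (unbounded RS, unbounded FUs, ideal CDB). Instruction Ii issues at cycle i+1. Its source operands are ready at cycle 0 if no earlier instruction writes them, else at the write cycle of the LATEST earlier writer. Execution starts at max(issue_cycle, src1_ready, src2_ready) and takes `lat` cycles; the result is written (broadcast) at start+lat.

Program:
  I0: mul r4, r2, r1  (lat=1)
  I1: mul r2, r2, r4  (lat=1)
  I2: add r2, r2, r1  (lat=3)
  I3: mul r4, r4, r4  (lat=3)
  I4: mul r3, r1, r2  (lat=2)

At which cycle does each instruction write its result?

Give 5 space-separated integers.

Answer: 2 3 6 7 8

Derivation:
I0 mul r4: issue@1 deps=(None,None) exec_start@1 write@2
I1 mul r2: issue@2 deps=(None,0) exec_start@2 write@3
I2 add r2: issue@3 deps=(1,None) exec_start@3 write@6
I3 mul r4: issue@4 deps=(0,0) exec_start@4 write@7
I4 mul r3: issue@5 deps=(None,2) exec_start@6 write@8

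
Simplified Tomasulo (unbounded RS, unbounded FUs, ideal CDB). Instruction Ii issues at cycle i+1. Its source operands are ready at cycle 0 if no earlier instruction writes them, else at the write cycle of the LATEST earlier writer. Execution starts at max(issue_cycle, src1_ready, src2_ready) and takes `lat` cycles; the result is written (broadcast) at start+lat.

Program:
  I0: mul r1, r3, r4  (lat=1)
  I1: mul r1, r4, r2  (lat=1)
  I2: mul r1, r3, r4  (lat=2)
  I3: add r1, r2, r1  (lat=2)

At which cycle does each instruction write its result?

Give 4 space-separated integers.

Answer: 2 3 5 7

Derivation:
I0 mul r1: issue@1 deps=(None,None) exec_start@1 write@2
I1 mul r1: issue@2 deps=(None,None) exec_start@2 write@3
I2 mul r1: issue@3 deps=(None,None) exec_start@3 write@5
I3 add r1: issue@4 deps=(None,2) exec_start@5 write@7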